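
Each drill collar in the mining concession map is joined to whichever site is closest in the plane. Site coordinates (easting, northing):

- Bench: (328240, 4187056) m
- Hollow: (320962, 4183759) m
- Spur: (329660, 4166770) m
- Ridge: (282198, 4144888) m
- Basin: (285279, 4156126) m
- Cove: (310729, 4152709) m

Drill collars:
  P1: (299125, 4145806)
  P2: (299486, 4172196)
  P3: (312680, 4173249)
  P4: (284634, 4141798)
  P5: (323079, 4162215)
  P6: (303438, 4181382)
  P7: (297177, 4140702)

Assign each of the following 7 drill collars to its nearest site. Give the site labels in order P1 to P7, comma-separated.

P1 → Cove (d²=182304225.00)
P2 → Basin (d²=460083749.00)
P3 → Hollow (d²=179051624.00)
P4 → Ridge (d²=15482196.00)
P5 → Spur (d²=64057586.00)
P6 → Hollow (d²=312740705.00)
P7 → Ridge (d²=241893037.00)

Cove, Basin, Hollow, Ridge, Spur, Hollow, Ridge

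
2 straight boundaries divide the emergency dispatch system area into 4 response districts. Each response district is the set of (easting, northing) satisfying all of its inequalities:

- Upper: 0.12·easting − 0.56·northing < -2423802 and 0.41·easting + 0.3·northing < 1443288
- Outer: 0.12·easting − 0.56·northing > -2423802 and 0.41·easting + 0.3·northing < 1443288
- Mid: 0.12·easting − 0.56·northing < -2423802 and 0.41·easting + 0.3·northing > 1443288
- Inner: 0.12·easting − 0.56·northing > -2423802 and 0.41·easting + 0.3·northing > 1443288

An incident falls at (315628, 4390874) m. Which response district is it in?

Inner

0.12·315628 − 0.56·4390874 = -2421014.080, which is > -2423802
0.41·315628 + 0.3·4390874 = 1446669.680, which is > 1443288
This sign pattern matches Inner.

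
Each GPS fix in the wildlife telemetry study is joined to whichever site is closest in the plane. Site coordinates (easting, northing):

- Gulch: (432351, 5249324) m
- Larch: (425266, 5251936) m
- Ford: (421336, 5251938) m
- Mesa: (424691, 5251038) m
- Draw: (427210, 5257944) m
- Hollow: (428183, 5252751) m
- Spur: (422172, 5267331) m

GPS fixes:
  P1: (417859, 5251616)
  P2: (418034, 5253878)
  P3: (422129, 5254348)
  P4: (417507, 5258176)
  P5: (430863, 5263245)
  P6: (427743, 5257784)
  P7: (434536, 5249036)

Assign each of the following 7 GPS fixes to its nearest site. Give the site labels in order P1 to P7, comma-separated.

P1 → Ford (d²=12193213.00)
P2 → Ford (d²=14666804.00)
P3 → Ford (d²=6436949.00)
P4 → Ford (d²=53573885.00)
P5 → Draw (d²=41445010.00)
P6 → Draw (d²=309689.00)
P7 → Gulch (d²=4857169.00)

Ford, Ford, Ford, Ford, Draw, Draw, Gulch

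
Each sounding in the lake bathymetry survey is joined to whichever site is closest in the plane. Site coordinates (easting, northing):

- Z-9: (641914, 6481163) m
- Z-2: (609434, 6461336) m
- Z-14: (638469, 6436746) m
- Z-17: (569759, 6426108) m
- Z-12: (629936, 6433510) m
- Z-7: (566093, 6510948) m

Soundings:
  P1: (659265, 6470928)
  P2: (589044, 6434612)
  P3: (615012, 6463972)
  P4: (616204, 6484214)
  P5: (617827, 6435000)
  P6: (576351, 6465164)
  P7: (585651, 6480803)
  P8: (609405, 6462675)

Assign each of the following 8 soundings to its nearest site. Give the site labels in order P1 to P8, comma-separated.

Z-9, Z-17, Z-2, Z-2, Z-12, Z-2, Z-2, Z-2

P1 → Z-9 (d²=405812426.00)
P2 → Z-17 (d²=444229241.00)
P3 → Z-2 (d²=38062580.00)
P4 → Z-2 (d²=569235784.00)
P5 → Z-12 (d²=148847981.00)
P6 → Z-2 (d²=1109138473.00)
P7 → Z-2 (d²=944595178.00)
P8 → Z-2 (d²=1793762.00)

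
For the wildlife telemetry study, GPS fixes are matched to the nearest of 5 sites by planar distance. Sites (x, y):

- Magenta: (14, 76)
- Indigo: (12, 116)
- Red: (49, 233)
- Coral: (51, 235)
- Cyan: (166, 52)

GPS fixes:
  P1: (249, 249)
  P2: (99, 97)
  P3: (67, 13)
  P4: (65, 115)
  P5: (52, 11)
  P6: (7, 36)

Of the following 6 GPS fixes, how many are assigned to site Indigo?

P1 → Coral
P2 → Cyan
P3 → Magenta
P4 → Indigo
P5 → Magenta
P6 → Magenta
1 of the 6 goes to Indigo.

1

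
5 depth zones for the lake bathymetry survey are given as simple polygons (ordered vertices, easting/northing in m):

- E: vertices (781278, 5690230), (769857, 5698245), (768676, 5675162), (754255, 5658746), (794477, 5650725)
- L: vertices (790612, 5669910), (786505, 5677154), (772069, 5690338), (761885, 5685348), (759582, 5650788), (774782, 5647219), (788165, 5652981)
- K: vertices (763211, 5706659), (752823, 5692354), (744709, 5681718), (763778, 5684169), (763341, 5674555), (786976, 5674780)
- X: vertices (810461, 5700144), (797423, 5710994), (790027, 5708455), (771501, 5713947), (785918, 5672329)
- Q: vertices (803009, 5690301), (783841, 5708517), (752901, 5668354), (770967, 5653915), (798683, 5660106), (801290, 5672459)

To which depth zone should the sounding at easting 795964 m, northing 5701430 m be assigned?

X

Cast a ray rightward from (795964, 5701430). For each polygon, the edges (by vertex number in listed order) whose endpoints lie on opposite sides of northing = 5701430, where each meets that height, and whether that is right or left of the point:
E: no edge straddles that height → 0 crossings.
L: no edge straddles that height → 0 crossings.
K: 1–2 at easting≈759413.8 (left), 6–1 at easting≈767109.1 (left) → 0 crossings.
X: 1–2 at easting≈808915.7 (right), 4–5 at easting≈775837.0 (left) → 1 crossing.
Q: 1–2 at easting≈791298.4 (left), 2–3 at easting≈778381.5 (left) → 0 crossings.
Only X has an odd count, so the point is inside X.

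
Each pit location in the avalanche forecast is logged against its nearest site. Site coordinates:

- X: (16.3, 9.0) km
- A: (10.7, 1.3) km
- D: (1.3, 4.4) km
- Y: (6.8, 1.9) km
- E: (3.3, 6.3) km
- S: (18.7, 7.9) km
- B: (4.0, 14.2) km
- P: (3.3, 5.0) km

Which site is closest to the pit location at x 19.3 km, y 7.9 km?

S

Squared distances to each site:
X: 10.210; A: 117.520; D: 336.250; Y: 192.250; E: 258.560; S: 0.360; B: 273.780; P: 264.410.
Minimum at S.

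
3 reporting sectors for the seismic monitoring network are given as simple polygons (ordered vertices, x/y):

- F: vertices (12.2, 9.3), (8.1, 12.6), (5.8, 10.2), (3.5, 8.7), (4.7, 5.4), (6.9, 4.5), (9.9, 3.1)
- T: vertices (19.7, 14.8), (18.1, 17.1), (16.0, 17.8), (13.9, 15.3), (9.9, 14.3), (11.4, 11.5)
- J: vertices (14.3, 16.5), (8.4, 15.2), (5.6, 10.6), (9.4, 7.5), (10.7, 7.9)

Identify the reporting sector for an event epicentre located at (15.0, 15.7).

Cast a ray rightward from (15.0, 15.7). For each polygon, the edges (by vertex number in listed order) whose endpoints lie on opposite sides of y = 15.7, where each meets that height, and whether that is right or left of the point:
F: no edge straddles that height → 0 crossings.
T: 1–2 at x≈19.07 (right), 3–4 at x≈14.24 (left) → 1 crossing.
J: 1–2 at x≈10.67 (left), 5–1 at x≈13.97 (left) → 0 crossings.
Only T has an odd count, so the point is inside T.

T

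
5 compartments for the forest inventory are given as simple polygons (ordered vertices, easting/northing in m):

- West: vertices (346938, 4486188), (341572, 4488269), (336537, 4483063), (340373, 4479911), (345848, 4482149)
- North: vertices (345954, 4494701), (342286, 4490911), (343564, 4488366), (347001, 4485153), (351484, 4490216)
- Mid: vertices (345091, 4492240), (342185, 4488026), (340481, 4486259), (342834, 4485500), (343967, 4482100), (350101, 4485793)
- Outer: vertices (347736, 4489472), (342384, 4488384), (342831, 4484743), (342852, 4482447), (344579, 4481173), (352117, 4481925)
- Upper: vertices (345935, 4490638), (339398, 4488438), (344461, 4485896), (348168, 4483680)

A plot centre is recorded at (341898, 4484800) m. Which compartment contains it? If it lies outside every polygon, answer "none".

Cast a ray rightward from (341898, 4484800). For each polygon, the edges (by vertex number in listed order) whose endpoints lie on opposite sides of northing = 4484800, where each meets that height, and whether that is right or left of the point:
West: 2–3 at easting≈338216.9 (left), 5–1 at easting≈346563.4 (right) → 1 crossing.
North: no edge straddles that height → 0 crossings.
Mid: 4–5 at easting≈343067.3 (right), 5–6 at easting≈348451.6 (right) → 2 crossings.
Outer: 2–3 at easting≈342824.0 (right), 6–1 at easting≈350448.1 (right) → 2 crossings.
Upper: 3–4 at easting≈346294.4 (right), 4–1 at easting≈347808.6 (right) → 2 crossings.
Only West has an odd count, so the point is inside West.

West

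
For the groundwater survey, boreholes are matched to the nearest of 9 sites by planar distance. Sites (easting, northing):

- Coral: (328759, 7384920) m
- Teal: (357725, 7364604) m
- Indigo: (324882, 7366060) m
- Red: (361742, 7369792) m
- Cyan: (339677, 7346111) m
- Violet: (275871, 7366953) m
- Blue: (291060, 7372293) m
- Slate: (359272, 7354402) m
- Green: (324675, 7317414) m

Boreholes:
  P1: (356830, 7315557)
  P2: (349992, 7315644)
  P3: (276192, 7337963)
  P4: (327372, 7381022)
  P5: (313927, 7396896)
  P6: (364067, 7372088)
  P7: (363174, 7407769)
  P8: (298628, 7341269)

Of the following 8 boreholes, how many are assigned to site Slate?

P1 → Green
P2 → Green
P3 → Violet
P4 → Coral
P5 → Coral
P6 → Red
P7 → Red
P8 → Blue
0 of the 8 go to Slate.

0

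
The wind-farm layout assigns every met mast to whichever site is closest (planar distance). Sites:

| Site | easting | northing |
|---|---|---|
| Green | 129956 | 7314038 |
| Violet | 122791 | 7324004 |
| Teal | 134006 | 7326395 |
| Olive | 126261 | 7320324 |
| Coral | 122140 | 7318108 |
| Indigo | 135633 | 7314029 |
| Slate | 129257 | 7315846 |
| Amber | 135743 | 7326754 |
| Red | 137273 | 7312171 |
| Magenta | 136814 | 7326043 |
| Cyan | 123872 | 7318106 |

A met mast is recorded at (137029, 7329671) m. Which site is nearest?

Squared distances to each site:
Green: 294418018.000; Violet: 234835533.000; Teal: 19870705.000; Olive: 203316233.000; Coral: 355385290.000; Indigo: 246620980.000; Slate: 251534609.000; Amber: 10162685.000; Red: 306309536.000; Magenta: 13208609.000; Cyan: 306855874.000.
Minimum at Amber.

Amber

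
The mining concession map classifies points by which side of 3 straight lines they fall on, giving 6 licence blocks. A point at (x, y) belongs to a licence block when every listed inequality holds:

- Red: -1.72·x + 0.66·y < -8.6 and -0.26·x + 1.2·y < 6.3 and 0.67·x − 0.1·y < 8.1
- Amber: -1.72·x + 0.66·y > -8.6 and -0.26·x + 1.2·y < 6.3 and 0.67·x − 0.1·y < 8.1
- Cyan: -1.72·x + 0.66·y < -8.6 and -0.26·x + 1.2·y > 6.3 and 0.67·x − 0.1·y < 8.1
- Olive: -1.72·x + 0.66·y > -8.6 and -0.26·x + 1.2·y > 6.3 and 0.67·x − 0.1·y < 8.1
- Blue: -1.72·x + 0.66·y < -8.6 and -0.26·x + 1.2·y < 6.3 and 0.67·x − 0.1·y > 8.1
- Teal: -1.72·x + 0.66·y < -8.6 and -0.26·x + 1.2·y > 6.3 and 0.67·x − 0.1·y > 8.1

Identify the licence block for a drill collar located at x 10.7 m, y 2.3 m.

-1.72·10.7 + 0.66·2.3 = -16.886, which is < -8.6
-0.26·10.7 + 1.2·2.3 = -0.022, which is < 6.3
0.67·10.7 − 0.1·2.3 = 6.939, which is < 8.1
This sign pattern matches Red.

Red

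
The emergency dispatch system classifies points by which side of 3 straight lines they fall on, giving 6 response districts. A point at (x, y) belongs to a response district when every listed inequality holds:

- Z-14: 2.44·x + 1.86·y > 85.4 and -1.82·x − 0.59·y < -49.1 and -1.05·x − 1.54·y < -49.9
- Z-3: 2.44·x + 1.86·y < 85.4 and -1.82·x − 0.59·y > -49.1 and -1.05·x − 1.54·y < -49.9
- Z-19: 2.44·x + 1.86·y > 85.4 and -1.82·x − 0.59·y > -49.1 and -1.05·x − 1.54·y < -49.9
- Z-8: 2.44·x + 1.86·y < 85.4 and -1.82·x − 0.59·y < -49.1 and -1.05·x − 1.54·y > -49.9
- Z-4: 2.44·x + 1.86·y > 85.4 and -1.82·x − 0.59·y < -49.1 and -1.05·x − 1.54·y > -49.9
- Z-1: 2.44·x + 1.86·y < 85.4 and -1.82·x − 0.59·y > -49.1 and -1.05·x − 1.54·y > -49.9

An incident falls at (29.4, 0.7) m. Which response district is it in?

2.44·29.4 + 1.86·0.7 = 73.038, which is < 85.4
-1.82·29.4 − 0.59·0.7 = -53.921, which is < -49.1
-1.05·29.4 − 1.54·0.7 = -31.948, which is > -49.9
This sign pattern matches Z-8.

Z-8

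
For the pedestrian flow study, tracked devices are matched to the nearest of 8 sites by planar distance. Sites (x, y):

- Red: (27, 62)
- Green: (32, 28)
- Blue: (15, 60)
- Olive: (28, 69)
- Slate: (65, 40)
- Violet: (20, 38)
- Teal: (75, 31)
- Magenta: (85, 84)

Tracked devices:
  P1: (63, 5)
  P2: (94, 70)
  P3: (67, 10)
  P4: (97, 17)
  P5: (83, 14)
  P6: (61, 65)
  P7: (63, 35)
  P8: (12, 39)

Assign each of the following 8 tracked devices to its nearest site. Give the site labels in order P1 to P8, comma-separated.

Teal, Magenta, Teal, Teal, Teal, Slate, Slate, Violet

P1 → Teal (d²=820.00)
P2 → Magenta (d²=277.00)
P3 → Teal (d²=505.00)
P4 → Teal (d²=680.00)
P5 → Teal (d²=353.00)
P6 → Slate (d²=641.00)
P7 → Slate (d²=29.00)
P8 → Violet (d²=65.00)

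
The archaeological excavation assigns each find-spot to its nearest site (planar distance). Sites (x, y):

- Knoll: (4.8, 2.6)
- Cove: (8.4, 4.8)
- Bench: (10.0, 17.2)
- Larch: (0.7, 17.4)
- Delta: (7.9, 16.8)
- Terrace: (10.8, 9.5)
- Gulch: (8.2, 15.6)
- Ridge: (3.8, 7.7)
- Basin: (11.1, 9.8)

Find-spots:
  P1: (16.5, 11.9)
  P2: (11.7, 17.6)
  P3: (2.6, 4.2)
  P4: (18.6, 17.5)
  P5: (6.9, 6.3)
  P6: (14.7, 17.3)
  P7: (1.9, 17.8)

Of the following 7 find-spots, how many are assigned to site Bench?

P1 → Basin
P2 → Bench
P3 → Knoll
P4 → Bench
P5 → Cove
P6 → Bench
P7 → Larch
3 of the 7 go to Bench.

3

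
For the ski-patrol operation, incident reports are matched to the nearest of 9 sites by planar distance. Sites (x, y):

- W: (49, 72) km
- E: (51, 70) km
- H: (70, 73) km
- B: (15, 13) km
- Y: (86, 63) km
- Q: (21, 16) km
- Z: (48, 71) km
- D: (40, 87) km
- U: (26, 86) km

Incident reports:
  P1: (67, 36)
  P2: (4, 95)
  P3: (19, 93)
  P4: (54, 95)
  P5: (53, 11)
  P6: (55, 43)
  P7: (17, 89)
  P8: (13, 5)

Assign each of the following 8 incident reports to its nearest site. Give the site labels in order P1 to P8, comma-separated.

P1 → Y (d²=1090.00)
P2 → U (d²=565.00)
P3 → U (d²=98.00)
P4 → D (d²=260.00)
P5 → Q (d²=1049.00)
P6 → E (d²=745.00)
P7 → U (d²=90.00)
P8 → B (d²=68.00)

Y, U, U, D, Q, E, U, B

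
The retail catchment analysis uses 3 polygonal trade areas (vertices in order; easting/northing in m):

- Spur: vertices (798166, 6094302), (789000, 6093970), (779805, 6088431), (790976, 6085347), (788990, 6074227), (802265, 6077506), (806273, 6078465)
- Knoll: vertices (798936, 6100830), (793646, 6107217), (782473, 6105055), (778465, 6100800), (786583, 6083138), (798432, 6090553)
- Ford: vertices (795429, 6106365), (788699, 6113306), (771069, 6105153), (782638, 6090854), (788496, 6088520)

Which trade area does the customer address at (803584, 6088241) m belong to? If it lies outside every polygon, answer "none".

none

Cast a ray rightward from (803584, 6088241). For each polygon, the edges (by vertex number in listed order) whose endpoints lie on opposite sides of northing = 6088241, where each meets that height, and whether that is right or left of the point:
Spur: 3–4 at easting≈780493.2 (left), 7–1 at easting≈801268.6 (left) → 0 crossings.
Knoll: 4–5 at easting≈784237.5 (left), 5–6 at easting≈794737.5 (left) → 0 crossings.
Ford: no edge straddles that height → 0 crossings.
All counts are even, so the point lies outside every listed polygon.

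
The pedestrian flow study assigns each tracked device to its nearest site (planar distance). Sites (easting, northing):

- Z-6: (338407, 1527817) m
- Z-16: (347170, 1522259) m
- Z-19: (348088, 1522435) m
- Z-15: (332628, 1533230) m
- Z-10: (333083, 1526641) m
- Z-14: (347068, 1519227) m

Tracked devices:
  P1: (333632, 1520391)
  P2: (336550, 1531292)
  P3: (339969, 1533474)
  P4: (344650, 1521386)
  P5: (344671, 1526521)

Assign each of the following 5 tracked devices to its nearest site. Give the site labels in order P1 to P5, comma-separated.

Z-10, Z-6, Z-6, Z-16, Z-16

P1 → Z-10 (d²=39363901.00)
P2 → Z-6 (d²=15524074.00)
P3 → Z-6 (d²=34441493.00)
P4 → Z-16 (d²=7112529.00)
P5 → Z-16 (d²=24409645.00)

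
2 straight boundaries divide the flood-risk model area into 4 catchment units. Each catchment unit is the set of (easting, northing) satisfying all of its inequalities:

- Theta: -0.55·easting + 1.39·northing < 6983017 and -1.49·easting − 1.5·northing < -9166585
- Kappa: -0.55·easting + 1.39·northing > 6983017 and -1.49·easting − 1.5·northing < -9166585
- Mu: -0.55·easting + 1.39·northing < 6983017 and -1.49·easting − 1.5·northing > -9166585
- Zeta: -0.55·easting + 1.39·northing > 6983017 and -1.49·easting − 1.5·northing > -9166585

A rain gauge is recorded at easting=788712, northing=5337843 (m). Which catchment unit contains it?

Kappa

-0.55·788712 + 1.39·5337843 = 6985810.170, which is > 6983017
-1.49·788712 − 1.5·5337843 = -9181945.380, which is < -9166585
This sign pattern matches Kappa.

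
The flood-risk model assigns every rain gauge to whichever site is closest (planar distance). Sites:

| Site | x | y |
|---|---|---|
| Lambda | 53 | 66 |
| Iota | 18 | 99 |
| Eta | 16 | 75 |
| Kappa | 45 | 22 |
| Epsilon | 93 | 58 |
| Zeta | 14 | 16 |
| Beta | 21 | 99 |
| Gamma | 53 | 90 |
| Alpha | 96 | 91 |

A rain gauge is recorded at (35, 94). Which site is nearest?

Squared distances to each site:
Lambda: 1108.000; Iota: 314.000; Eta: 722.000; Kappa: 5284.000; Epsilon: 4660.000; Zeta: 6525.000; Beta: 221.000; Gamma: 340.000; Alpha: 3730.000.
Minimum at Beta.

Beta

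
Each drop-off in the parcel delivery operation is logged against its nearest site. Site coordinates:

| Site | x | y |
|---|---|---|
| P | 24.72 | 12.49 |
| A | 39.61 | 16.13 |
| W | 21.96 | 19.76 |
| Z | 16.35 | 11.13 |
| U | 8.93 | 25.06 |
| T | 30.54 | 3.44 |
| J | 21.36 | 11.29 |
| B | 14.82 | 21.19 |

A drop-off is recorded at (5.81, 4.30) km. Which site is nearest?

Squared distances to each site:
P: 424.664; A: 1282.389; W: 499.834; Z: 157.741; U: 440.712; T: 612.312; J: 290.663; B: 366.452.
Minimum at Z.

Z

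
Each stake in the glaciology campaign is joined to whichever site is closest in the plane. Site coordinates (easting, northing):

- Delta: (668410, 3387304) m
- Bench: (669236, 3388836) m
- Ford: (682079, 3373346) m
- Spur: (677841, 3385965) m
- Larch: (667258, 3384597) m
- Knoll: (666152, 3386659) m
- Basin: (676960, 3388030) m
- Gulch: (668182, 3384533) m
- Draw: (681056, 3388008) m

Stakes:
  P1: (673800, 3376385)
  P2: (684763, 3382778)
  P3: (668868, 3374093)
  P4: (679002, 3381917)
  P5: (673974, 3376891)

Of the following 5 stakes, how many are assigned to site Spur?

1

P1 → Ford
P2 → Draw
P3 → Gulch
P4 → Spur
P5 → Ford
1 of the 5 goes to Spur.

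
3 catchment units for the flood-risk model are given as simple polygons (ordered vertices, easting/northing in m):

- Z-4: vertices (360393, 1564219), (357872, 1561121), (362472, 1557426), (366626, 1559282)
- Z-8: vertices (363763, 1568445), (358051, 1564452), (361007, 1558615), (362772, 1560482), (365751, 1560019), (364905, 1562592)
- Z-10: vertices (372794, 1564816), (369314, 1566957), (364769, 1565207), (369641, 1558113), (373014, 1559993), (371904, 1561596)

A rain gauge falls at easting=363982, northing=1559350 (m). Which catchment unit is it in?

Cast a ray rightward from (363982, 1559350). For each polygon, the edges (by vertex number in listed order) whose endpoints lie on opposite sides of northing = 1559350, where each meets that height, and whether that is right or left of the point:
Z-4: 2–3 at easting≈360076.8 (left), 4–1 at easting≈366540.1 (right) → 1 crossing.
Z-8: 2–3 at easting≈360634.8 (left), 3–4 at easting≈361701.8 (left) → 0 crossings.
Z-10: 3–4 at easting≈368791.5 (right), 4–5 at easting≈371860.4 (right) → 2 crossings.
Only Z-4 has an odd count, so the point is inside Z-4.

Z-4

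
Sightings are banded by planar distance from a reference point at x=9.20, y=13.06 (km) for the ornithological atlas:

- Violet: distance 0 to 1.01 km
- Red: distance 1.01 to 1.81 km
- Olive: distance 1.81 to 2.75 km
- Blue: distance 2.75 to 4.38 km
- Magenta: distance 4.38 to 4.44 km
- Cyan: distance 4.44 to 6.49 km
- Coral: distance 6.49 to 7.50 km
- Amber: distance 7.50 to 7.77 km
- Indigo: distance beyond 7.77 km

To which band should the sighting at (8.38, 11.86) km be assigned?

Red

Distance = √((8.38−9.20)² + (11.86−13.06)²) = √(0.672 + 1.440) = 1.453 km.
1.01 ≤ 1.453 < 1.81 → Red.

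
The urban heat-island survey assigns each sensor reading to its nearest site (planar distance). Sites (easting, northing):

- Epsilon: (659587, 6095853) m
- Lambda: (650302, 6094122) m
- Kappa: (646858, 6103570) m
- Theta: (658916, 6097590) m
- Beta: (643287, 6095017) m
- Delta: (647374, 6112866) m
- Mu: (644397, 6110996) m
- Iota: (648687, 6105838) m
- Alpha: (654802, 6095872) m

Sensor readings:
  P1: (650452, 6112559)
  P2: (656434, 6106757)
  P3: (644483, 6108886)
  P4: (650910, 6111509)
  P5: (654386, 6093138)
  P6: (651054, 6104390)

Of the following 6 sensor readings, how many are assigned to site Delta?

P1 → Delta
P2 → Iota
P3 → Mu
P4 → Delta
P5 → Alpha
P6 → Iota
2 of the 6 go to Delta.

2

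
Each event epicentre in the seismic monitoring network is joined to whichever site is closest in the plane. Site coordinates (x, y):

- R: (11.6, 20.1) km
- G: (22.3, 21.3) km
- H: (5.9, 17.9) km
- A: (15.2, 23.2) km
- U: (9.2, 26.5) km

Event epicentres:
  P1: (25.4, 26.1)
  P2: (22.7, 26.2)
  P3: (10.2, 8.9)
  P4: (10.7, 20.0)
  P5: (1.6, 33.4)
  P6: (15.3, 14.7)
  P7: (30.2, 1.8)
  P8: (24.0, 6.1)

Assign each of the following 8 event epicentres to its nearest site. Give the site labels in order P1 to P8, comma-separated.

P1 → G (d²=32.65)
P2 → G (d²=24.17)
P3 → H (d²=99.49)
P4 → R (d²=0.82)
P5 → U (d²=105.37)
P6 → R (d²=42.85)
P7 → G (d²=442.66)
P8 → G (d²=233.93)

G, G, H, R, U, R, G, G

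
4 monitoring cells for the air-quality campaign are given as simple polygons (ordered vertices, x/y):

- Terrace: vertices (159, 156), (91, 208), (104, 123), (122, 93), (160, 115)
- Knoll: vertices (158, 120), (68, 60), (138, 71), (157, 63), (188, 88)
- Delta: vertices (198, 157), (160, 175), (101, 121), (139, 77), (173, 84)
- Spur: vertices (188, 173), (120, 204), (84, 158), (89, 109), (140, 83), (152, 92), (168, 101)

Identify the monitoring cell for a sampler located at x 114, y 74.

Knoll

Cast a ray rightward from (114, 74). For each polygon, the edges (by vertex number in listed order) whose endpoints lie on opposite sides of y = 74, where each meets that height, and whether that is right or left of the point:
Terrace: no edge straddles that height → 0 crossings.
Knoll: 1–2 at x≈89.0 (left), 4–5 at x≈170.6 (right) → 1 crossing.
Delta: no edge straddles that height → 0 crossings.
Spur: no edge straddles that height → 0 crossings.
Only Knoll has an odd count, so the point is inside Knoll.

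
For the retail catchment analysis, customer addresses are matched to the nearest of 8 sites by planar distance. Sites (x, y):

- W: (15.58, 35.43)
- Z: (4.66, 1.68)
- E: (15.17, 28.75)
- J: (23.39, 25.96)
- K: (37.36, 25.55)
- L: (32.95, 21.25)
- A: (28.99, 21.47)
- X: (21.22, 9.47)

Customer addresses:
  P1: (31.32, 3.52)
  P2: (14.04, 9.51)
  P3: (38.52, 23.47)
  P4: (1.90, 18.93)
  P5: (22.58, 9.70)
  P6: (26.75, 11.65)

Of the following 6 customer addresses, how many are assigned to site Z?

P1 → X
P2 → X
P3 → K
P4 → E
P5 → X
P6 → X
0 of the 6 go to Z.

0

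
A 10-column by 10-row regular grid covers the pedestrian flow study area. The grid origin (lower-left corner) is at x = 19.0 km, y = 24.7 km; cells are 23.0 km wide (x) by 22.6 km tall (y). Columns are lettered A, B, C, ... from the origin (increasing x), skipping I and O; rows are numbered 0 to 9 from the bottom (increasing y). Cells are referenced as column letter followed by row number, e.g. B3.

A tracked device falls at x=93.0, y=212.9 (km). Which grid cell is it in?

Column index: ⌊(93.0 − 19.0) / 23.0⌋ = ⌊3.217⌋ = 3 → column D
Row offset from origin: ⌊(212.9 − 24.7) / 22.6⌋ = ⌊8.327⌋ = 8 → row 8

D8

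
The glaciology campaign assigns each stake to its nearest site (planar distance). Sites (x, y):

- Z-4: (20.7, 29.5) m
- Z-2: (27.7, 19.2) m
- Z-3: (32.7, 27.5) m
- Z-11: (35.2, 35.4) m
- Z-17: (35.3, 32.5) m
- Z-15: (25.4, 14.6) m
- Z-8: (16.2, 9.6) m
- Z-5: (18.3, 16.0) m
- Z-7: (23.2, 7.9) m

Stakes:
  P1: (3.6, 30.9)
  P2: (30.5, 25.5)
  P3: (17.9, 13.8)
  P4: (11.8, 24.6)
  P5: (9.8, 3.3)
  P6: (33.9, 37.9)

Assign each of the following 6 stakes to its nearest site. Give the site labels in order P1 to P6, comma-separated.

Z-4, Z-3, Z-5, Z-4, Z-8, Z-11

P1 → Z-4 (d²=294.37)
P2 → Z-3 (d²=8.84)
P3 → Z-5 (d²=5.00)
P4 → Z-4 (d²=103.22)
P5 → Z-8 (d²=80.65)
P6 → Z-11 (d²=7.94)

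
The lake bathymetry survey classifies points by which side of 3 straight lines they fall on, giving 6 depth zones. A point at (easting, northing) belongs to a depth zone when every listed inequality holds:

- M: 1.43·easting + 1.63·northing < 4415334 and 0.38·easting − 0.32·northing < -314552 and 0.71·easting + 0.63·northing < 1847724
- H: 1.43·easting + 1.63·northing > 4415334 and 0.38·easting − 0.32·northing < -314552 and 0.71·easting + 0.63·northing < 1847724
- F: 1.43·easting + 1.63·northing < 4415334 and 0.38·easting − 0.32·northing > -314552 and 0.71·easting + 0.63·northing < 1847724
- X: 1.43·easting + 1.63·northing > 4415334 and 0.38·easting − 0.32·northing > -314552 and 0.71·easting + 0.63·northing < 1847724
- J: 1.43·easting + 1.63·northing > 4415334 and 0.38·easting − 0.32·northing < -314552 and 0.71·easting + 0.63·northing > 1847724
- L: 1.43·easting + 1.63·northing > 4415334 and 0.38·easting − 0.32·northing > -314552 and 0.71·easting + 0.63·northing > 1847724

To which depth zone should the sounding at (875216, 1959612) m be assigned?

1.43·875216 + 1.63·1959612 = 4445726.440, which is > 4415334
0.38·875216 − 0.32·1959612 = -294493.760, which is > -314552
0.71·875216 + 0.63·1959612 = 1855958.920, which is > 1847724
This sign pattern matches L.

L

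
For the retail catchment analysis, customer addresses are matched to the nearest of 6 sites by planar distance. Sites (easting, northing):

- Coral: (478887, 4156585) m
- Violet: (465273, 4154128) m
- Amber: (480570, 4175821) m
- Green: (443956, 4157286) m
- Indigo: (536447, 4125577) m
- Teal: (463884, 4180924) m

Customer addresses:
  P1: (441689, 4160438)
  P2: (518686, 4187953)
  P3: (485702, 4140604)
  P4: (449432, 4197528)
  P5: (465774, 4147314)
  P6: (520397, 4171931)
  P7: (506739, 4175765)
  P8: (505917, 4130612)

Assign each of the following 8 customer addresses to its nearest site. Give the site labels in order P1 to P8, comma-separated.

P1 → Green (d²=15074393.00)
P2 → Amber (d²=1600014880.00)
P3 → Coral (d²=301836586.00)
P4 → Teal (d²=484553120.00)
P5 → Violet (d²=46681597.00)
P6 → Amber (d²=1601322029.00)
P7 → Amber (d²=684819697.00)
P8 → Indigo (d²=957432125.00)

Green, Amber, Coral, Teal, Violet, Amber, Amber, Indigo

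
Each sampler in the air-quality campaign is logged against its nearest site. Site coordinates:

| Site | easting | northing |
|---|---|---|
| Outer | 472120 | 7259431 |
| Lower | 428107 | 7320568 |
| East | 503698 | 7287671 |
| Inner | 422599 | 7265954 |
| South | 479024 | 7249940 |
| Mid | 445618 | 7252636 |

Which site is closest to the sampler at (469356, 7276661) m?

Squared distances to each site:
Outer: 304512596.000; Lower: 3629304650.000; East: 1300593064.000; Inner: 2300856898.000; South: 807482065.000; Mid: 1140693269.000.
Minimum at Outer.

Outer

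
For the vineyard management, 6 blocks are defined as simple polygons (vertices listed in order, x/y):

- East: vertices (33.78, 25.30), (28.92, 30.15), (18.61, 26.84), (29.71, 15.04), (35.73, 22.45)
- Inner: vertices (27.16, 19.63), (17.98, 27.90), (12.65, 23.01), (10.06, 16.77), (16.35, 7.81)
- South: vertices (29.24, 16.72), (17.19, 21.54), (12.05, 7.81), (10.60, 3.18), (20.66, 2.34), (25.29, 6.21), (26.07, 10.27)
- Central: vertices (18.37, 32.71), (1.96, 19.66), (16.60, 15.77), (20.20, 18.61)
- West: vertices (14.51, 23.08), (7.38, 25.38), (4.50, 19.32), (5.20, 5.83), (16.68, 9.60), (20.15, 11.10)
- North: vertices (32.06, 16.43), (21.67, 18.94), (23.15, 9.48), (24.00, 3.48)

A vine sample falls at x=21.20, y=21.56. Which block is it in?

Inner

Cast a ray rightward from (21.20, 21.56). For each polygon, the edges (by vertex number in listed order) whose endpoints lie on opposite sides of y = 21.56, where each meets that height, and whether that is right or left of the point:
East: 3–4 at x≈23.577 (right), 4–5 at x≈35.007 (right) → 2 crossings.
Inner: 1–2 at x≈25.018 (right), 3–4 at x≈12.048 (left) → 1 crossing.
South: no edge straddles that height → 0 crossings.
Central: 1–2 at x≈4.349 (left), 4–1 at x≈19.817 (left) → 0 crossings.
West: 2–3 at x≈5.565 (left), 6–1 at x≈15.226 (left) → 0 crossings.
North: no edge straddles that height → 0 crossings.
Only Inner has an odd count, so the point is inside Inner.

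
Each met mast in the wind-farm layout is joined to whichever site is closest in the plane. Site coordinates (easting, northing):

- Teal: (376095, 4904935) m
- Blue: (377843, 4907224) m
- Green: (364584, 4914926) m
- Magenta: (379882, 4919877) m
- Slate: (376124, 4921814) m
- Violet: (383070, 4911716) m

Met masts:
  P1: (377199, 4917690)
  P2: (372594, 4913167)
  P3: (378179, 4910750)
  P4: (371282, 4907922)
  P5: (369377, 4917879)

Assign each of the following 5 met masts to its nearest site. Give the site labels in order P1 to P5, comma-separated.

Magenta, Blue, Blue, Teal, Green

P1 → Magenta (d²=11981458.00)
P2 → Blue (d²=62871250.00)
P3 → Blue (d²=12545572.00)
P4 → Teal (d²=32087138.00)
P5 → Green (d²=31693058.00)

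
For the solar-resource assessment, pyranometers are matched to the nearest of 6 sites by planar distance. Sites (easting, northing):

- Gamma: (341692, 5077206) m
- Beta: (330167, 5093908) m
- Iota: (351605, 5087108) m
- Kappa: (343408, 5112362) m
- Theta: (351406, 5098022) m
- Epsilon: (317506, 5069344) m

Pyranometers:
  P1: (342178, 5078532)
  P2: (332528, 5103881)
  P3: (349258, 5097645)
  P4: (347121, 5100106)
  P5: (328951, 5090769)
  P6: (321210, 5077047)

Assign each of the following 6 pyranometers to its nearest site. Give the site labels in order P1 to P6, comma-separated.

Gamma, Beta, Theta, Theta, Beta, Epsilon

P1 → Gamma (d²=1994472.00)
P2 → Beta (d²=105035050.00)
P3 → Theta (d²=4756033.00)
P4 → Theta (d²=22704281.00)
P5 → Beta (d²=11331977.00)
P6 → Epsilon (d²=73055825.00)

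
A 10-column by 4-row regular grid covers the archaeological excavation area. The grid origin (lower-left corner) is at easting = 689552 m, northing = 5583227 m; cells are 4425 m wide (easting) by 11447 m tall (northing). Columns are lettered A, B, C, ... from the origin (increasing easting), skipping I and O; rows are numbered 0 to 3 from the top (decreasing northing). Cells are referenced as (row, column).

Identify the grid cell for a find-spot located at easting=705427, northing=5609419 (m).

Column index: ⌊(705427 − 689552) / 4425⌋ = ⌊3.588⌋ = 3 → column D
Row offset from origin: ⌊(5609419 − 5583227) / 11447⌋ = ⌊2.288⌋ = 2 → row 1 (counted from top)

(1, D)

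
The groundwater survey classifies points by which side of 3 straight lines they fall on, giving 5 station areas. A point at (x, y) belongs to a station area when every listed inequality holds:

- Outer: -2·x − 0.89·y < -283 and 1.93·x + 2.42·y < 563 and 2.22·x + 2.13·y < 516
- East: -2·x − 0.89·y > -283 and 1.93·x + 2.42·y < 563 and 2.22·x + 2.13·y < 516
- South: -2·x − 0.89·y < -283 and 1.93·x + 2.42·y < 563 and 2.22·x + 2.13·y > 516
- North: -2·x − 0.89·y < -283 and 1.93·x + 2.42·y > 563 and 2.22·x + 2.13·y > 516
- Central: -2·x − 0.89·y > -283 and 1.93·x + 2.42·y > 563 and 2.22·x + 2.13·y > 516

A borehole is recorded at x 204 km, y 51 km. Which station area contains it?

-2·204 − 0.89·51 = -453.390, which is < -283
1.93·204 + 2.42·51 = 517.140, which is < 563
2.22·204 + 2.13·51 = 561.510, which is > 516
This sign pattern matches South.

South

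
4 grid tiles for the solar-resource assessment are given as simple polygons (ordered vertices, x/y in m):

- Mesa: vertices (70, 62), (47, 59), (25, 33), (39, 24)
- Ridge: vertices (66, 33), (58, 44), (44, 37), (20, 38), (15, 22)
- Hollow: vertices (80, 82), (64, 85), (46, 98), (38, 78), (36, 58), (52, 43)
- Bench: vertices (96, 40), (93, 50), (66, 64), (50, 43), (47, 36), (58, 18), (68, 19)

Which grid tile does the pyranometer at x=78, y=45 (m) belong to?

Bench

Cast a ray rightward from (78, 45). For each polygon, the edges (by vertex number in listed order) whose endpoints lie on opposite sides of y = 45, where each meets that height, and whether that is right or left of the point:
Mesa: 2–3 at x≈35.2 (left), 4–1 at x≈56.1 (left) → 0 crossings.
Ridge: no edge straddles that height → 0 crossings.
Hollow: 5–6 at x≈49.9 (left), 6–1 at x≈53.4 (left) → 0 crossings.
Bench: 1–2 at x≈94.5 (right), 3–4 at x≈51.5 (left) → 1 crossing.
Only Bench has an odd count, so the point is inside Bench.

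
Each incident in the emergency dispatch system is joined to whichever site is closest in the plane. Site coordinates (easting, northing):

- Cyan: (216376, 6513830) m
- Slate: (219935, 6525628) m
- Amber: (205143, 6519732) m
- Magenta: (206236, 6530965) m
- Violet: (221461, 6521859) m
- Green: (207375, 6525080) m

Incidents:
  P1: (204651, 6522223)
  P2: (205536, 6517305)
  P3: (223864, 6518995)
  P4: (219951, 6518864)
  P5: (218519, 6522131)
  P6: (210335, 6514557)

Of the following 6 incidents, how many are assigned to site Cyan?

1

P1 → Amber
P2 → Amber
P3 → Violet
P4 → Violet
P5 → Violet
P6 → Cyan
1 of the 6 goes to Cyan.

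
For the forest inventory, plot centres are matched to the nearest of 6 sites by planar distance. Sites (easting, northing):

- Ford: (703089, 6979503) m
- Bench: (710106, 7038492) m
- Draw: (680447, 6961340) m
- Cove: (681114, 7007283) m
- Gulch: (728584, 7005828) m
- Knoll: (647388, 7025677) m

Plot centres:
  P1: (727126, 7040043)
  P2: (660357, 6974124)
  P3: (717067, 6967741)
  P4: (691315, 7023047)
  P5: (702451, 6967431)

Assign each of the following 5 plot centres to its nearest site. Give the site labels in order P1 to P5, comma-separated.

Bench, Draw, Ford, Cove, Ford

P1 → Bench (d²=292086001.00)
P2 → Draw (d²=567038756.00)
P3 → Ford (d²=333729128.00)
P4 → Cove (d²=352564097.00)
P5 → Ford (d²=146140228.00)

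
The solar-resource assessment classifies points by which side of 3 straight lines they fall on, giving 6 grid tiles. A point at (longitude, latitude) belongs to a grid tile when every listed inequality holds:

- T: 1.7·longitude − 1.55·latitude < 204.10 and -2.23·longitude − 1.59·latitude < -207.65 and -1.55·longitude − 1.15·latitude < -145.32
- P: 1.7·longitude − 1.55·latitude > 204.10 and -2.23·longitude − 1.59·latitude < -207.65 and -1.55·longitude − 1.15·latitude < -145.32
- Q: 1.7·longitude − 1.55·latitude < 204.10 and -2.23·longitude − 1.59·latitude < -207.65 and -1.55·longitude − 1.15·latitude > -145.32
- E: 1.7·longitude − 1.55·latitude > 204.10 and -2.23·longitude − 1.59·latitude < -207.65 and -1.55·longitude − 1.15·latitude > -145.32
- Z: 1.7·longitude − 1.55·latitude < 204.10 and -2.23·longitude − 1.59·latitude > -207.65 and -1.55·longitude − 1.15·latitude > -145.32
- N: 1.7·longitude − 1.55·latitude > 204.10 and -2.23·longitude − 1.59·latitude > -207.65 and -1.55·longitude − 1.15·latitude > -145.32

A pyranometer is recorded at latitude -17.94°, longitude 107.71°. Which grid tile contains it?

P

1.7·107.71 − 1.55·-17.94 = 210.914, which is > 204.10
-2.23·107.71 − 1.59·-17.94 = -211.669, which is < -207.65
-1.55·107.71 − 1.15·-17.94 = -146.320, which is < -145.32
This sign pattern matches P.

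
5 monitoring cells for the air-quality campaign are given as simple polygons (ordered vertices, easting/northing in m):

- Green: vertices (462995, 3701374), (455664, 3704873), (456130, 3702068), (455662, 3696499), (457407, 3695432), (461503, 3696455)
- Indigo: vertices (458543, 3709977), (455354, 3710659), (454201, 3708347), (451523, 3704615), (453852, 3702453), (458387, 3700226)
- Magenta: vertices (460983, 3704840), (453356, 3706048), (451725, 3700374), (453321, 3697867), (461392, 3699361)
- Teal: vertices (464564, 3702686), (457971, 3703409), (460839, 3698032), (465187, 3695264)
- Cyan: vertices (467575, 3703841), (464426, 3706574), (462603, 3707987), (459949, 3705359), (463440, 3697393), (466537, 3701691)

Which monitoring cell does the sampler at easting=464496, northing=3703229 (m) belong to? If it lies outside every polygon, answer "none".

Cyan

Cast a ray rightward from (464496, 3703229). For each polygon, the edges (by vertex number in listed order) whose endpoints lie on opposite sides of northing = 3703229, where each meets that height, and whether that is right or left of the point:
Green: 1–2 at easting≈459108.5 (left), 2–3 at easting≈455937.1 (left) → 0 crossings.
Indigo: 4–5 at easting≈453016.1 (left), 6–1 at easting≈458435.0 (left) → 0 crossings.
Magenta: 2–3 at easting≈452545.7 (left), 5–1 at easting≈461103.3 (left) → 0 crossings.
Teal: 1–2 at easting≈459612.4 (left), 2–3 at easting≈458067.0 (left) → 0 crossings.
Cyan: 4–5 at easting≈460882.4 (left), 6–1 at easting≈467279.5 (right) → 1 crossing.
Only Cyan has an odd count, so the point is inside Cyan.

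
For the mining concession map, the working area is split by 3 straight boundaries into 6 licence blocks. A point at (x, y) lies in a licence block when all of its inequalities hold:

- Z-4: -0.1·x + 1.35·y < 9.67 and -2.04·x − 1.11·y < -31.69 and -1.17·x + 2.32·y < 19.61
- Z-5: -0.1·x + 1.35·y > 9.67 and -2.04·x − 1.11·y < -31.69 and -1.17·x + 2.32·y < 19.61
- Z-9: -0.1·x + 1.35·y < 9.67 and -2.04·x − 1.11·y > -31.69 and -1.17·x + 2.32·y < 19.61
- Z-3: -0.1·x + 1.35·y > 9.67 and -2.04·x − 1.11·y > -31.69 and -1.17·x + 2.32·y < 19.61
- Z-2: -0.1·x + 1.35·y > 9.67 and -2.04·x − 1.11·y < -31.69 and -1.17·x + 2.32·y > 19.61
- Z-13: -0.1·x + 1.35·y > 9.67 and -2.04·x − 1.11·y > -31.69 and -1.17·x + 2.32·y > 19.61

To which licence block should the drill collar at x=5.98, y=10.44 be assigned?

-0.1·5.98 + 1.35·10.44 = 13.496, which is > 9.67
-2.04·5.98 − 1.11·10.44 = -23.788, which is > -31.69
-1.17·5.98 + 2.32·10.44 = 17.224, which is < 19.61
This sign pattern matches Z-3.

Z-3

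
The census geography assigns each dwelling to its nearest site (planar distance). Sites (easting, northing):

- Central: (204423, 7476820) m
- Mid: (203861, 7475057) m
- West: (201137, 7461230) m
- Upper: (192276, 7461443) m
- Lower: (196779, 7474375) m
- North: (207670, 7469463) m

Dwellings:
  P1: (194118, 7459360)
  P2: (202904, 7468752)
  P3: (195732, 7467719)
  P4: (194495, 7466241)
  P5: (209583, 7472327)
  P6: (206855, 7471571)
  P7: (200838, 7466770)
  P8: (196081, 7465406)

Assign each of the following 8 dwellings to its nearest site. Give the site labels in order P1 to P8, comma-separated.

P1 → Upper (d²=7731853.00)
P2 → North (d²=23220277.00)
P3 → Lower (d²=45398545.00)
P4 → Upper (d²=27944765.00)
P5 → North (d²=11862065.00)
P6 → North (d²=5107889.00)
P7 → West (d²=30781001.00)
P8 → Upper (d²=30183394.00)

Upper, North, Lower, Upper, North, North, West, Upper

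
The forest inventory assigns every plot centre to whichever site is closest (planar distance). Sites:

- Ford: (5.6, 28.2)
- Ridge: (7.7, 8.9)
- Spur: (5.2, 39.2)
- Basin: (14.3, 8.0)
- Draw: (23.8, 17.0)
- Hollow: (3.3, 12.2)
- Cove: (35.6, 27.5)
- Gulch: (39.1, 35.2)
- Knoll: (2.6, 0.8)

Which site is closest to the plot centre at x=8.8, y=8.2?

Squared distances to each site:
Ford: 410.240; Ridge: 1.700; Spur: 973.960; Basin: 30.290; Draw: 302.440; Hollow: 46.250; Cove: 1090.730; Gulch: 1647.090; Knoll: 93.200.
Minimum at Ridge.

Ridge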